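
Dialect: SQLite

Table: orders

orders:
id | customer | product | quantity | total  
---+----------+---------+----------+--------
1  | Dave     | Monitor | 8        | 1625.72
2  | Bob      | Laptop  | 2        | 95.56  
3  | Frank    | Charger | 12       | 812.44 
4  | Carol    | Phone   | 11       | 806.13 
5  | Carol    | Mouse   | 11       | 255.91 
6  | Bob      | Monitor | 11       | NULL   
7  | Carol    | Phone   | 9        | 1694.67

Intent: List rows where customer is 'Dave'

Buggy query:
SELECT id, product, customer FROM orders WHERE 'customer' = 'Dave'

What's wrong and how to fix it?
Bug: Single quotes denote string literals in SQL; the column name is being compared as a constant string

Fix: Remove the quotes around the column name (or use double quotes for an identifier)

Corrected query:
SELECT id, product, customer FROM orders WHERE customer = 'Dave'

Result:
id | product | customer
---+---------+---------
1  | Monitor | Dave    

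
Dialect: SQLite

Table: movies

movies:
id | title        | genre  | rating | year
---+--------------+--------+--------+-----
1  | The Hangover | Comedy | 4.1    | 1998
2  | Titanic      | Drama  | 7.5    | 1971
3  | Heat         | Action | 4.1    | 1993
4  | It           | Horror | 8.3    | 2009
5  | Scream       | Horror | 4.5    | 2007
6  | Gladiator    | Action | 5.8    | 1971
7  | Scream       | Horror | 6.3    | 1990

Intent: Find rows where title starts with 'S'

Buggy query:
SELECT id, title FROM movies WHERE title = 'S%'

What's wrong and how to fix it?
Bug: '=' compares the literal string including the % character; pattern matching needs LIKE

Fix: Use LIKE for wildcard pattern matching

Corrected query:
SELECT id, title FROM movies WHERE title LIKE 'S%'

Result:
id | title 
---+-------
5  | Scream
7  | Scream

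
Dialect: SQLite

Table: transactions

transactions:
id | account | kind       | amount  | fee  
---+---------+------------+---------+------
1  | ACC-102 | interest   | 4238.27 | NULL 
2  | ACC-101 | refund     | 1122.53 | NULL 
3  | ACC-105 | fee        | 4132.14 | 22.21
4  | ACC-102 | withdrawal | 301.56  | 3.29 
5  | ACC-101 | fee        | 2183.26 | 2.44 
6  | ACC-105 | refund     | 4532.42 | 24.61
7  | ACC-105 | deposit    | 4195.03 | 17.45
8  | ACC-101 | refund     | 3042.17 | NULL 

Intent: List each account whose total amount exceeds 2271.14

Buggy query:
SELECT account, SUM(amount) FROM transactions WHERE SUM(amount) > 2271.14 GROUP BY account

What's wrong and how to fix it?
Bug: SUM(amount) is an aggregate, but WHERE filters rows before aggregation

Fix: Move the aggregate condition to a HAVING clause

Corrected query:
SELECT account, SUM(amount) FROM transactions GROUP BY account HAVING SUM(amount) > 2271.14

Result:
account | SUM(amount)
--------+------------
ACC-101 | 6347.96    
ACC-102 | 4539.83    
ACC-105 | 12859.59   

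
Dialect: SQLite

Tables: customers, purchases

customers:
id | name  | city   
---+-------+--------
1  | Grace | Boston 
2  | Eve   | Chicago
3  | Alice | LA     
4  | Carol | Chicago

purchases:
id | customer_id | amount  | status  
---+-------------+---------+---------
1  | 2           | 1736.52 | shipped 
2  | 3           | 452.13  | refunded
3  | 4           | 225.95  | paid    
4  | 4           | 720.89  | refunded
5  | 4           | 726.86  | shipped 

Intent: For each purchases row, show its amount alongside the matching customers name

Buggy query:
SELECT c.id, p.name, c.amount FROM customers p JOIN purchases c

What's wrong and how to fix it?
Bug: Missing join condition: each purchases row is matched to all customers rows instead of just its own

Fix: Add ON c.customer_id = p.id to the JOIN

Corrected query:
SELECT c.id, p.name, c.amount FROM customers p JOIN purchases c ON c.customer_id = p.id

Result:
id | name  | amount 
---+-------+--------
1  | Eve   | 1736.52
2  | Alice | 452.13 
3  | Carol | 225.95 
4  | Carol | 720.89 
5  | Carol | 726.86 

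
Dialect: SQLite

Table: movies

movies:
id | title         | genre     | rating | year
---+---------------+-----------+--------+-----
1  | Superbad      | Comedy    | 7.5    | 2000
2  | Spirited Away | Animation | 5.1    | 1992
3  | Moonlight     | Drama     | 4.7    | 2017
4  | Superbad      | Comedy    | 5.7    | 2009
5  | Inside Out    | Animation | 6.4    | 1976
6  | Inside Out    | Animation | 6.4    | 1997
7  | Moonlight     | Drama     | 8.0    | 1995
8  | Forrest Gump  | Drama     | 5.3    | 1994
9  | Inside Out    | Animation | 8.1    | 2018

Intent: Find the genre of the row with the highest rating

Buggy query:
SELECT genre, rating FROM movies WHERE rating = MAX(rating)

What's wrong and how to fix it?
Bug: WHERE is evaluated per row; an aggregate over the whole table isn't defined there

Fix: Use a subquery: WHERE rating = (SELECT MAX(rating) FROM movies)

Corrected query:
SELECT genre, rating FROM movies WHERE rating = (SELECT MAX(rating) FROM movies)

Result:
genre     | rating
----------+-------
Animation | 8.1   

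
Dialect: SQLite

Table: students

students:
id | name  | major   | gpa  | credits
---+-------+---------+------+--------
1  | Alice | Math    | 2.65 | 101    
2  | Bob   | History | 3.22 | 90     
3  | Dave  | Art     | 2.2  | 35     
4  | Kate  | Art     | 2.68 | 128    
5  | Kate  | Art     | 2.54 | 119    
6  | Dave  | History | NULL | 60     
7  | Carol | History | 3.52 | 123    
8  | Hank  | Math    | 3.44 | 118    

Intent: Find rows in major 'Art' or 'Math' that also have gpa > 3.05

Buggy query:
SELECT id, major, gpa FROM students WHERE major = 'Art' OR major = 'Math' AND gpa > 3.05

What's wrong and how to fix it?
Bug: Without parentheses, AND is evaluated before OR, so the gpa filter only applies to the 'Math' branch

Fix: Group the OR with parentheses (or use IN), then AND the threshold

Corrected query:
SELECT id, major, gpa FROM students WHERE (major = 'Art' OR major = 'Math') AND gpa > 3.05

Result:
id | major | gpa 
---+-------+-----
8  | Math  | 3.44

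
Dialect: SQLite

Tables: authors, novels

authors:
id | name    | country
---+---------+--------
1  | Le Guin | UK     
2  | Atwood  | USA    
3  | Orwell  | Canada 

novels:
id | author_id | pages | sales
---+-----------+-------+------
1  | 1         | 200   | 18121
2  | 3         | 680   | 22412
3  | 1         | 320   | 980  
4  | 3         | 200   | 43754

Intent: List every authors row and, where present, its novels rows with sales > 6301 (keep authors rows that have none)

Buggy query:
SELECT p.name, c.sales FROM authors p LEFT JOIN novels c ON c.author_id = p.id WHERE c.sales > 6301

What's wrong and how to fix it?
Bug: A WHERE condition on the right-hand table after LEFT JOIN drops unmatched parents

Fix: Put 'c.sales > 6301' in the JOIN's ON clause instead of WHERE

Corrected query:
SELECT p.name, c.sales FROM authors p LEFT JOIN novels c ON c.author_id = p.id AND c.sales > 6301

Result:
name    | sales
--------+------
Le Guin | 18121
Atwood  | NULL 
Orwell  | 22412
Orwell  | 43754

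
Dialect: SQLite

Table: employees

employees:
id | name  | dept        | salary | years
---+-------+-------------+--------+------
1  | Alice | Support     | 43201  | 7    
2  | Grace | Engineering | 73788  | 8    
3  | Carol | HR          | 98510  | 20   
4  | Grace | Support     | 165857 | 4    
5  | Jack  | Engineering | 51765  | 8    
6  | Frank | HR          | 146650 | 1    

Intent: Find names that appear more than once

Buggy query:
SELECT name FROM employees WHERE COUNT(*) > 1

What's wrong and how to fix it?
Bug: WHERE can't reference COUNT(*); aggregates are computed after WHERE

Fix: GROUP BY name, then filter groups with HAVING COUNT(*) > 1

Corrected query:
SELECT name FROM employees GROUP BY name HAVING COUNT(*) > 1

Result:
name 
-----
Grace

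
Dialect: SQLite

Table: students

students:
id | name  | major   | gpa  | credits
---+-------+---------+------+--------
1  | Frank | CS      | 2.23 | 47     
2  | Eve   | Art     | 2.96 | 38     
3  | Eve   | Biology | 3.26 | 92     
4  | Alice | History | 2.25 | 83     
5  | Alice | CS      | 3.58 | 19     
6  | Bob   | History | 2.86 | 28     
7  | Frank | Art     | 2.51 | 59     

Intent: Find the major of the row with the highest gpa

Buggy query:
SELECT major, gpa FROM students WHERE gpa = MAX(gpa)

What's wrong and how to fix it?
Bug: MAX(gpa) is an aggregate and cannot be used directly in WHERE

Fix: Use a subquery: WHERE gpa = (SELECT MAX(gpa) FROM students)

Corrected query:
SELECT major, gpa FROM students WHERE gpa = (SELECT MAX(gpa) FROM students)

Result:
major | gpa 
------+-----
CS    | 3.58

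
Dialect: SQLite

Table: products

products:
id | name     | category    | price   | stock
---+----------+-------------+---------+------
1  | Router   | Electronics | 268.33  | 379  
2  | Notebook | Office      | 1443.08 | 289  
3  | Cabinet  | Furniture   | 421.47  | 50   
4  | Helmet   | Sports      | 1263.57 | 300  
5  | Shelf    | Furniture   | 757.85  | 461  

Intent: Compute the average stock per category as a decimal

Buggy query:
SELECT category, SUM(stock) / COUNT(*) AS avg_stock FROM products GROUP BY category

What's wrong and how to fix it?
Bug: Both operands are integers, so '/' performs integer division and truncates

Fix: Cast one side to REAL so the division keeps the fractional part

Corrected query:
SELECT category, SUM(stock) * 1.0 / COUNT(*) AS avg_stock FROM products GROUP BY category

Result:
category    | avg_stock
------------+----------
Electronics | 379      
Furniture   | 255.5    
Office      | 289      
Sports      | 300      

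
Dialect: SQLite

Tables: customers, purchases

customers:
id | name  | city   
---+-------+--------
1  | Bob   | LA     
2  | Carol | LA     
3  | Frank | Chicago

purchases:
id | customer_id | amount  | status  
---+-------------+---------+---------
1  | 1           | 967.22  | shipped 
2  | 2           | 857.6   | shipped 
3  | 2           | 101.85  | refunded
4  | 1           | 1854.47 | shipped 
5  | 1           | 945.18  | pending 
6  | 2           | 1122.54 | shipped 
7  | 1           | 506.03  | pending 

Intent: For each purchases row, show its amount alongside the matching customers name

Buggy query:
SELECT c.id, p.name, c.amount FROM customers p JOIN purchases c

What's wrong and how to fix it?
Bug: JOIN with no ON clause produces a cartesian product; every purchases row pairs with every customers row

Fix: Add ON c.customer_id = p.id to the JOIN

Corrected query:
SELECT c.id, p.name, c.amount FROM customers p JOIN purchases c ON c.customer_id = p.id

Result:
id | name  | amount 
---+-------+--------
1  | Bob   | 967.22 
2  | Carol | 857.6  
3  | Carol | 101.85 
4  | Bob   | 1854.47
5  | Bob   | 945.18 
6  | Carol | 1122.54
7  | Bob   | 506.03 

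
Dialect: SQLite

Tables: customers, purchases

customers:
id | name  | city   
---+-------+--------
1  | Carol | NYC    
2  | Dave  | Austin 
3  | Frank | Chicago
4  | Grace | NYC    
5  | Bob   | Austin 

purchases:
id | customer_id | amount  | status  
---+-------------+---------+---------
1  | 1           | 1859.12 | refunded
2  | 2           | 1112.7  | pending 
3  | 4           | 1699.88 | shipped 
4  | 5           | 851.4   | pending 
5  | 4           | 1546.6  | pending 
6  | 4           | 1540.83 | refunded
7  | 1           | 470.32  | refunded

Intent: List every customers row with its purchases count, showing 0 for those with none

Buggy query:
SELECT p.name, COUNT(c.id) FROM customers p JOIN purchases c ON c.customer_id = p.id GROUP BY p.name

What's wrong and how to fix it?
Bug: An inner join excludes parents with zero children

Fix: Use LEFT JOIN so parents without children still appear (COUNT(c.id) gives 0)

Corrected query:
SELECT p.name, COUNT(c.id) FROM customers p LEFT JOIN purchases c ON c.customer_id = p.id GROUP BY p.name

Result:
name  | COUNT(c.id)
------+------------
Bob   | 1          
Carol | 2          
Dave  | 1          
Frank | 0          
Grace | 3          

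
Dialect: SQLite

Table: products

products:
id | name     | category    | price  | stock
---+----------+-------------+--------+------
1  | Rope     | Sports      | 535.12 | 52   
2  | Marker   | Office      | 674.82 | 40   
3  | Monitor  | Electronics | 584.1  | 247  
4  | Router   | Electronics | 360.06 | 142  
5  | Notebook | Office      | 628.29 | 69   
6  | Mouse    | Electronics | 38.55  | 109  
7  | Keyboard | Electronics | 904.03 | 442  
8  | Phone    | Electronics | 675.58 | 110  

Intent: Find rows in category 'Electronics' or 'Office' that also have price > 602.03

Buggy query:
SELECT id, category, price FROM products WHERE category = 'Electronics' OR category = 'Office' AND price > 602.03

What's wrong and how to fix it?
Bug: AND binds tighter than OR, so this parses as category = 'Electronics' OR (category = 'Office' AND price > 602.03)

Fix: Add parentheses around the OR so the AND applies to both alternatives

Corrected query:
SELECT id, category, price FROM products WHERE (category = 'Electronics' OR category = 'Office') AND price > 602.03

Result:
id | category    | price 
---+-------------+-------
2  | Office      | 674.82
5  | Office      | 628.29
7  | Electronics | 904.03
8  | Electronics | 675.58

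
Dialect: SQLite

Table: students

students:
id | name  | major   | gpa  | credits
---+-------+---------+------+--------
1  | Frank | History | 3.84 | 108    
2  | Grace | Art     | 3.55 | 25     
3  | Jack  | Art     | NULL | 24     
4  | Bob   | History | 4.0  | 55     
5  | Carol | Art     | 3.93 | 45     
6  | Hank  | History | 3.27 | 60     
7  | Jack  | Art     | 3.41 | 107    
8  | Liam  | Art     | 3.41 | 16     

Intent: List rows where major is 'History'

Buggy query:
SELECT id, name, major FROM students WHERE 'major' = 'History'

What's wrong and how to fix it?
Bug: 'major' in single quotes is a string literal, not the column; the comparison is literal-vs-literal and never true

Fix: Remove the quotes around the column name (or use double quotes for an identifier)

Corrected query:
SELECT id, name, major FROM students WHERE major = 'History'

Result:
id | name  | major  
---+-------+--------
1  | Frank | History
4  | Bob   | History
6  | Hank  | History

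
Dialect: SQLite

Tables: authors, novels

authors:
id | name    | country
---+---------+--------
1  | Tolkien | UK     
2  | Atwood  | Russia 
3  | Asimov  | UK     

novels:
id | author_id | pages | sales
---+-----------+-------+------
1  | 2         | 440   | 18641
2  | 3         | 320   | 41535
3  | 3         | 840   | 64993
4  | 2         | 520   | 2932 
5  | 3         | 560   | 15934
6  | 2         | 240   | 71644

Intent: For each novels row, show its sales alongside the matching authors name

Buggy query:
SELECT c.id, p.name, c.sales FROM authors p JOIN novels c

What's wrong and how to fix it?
Bug: Missing join condition: each novels row is matched to all authors rows instead of just its own

Fix: Add ON c.author_id = p.id to the JOIN

Corrected query:
SELECT c.id, p.name, c.sales FROM authors p JOIN novels c ON c.author_id = p.id

Result:
id | name   | sales
---+--------+------
1  | Atwood | 18641
2  | Asimov | 41535
3  | Asimov | 64993
4  | Atwood | 2932 
5  | Asimov | 15934
6  | Atwood | 71644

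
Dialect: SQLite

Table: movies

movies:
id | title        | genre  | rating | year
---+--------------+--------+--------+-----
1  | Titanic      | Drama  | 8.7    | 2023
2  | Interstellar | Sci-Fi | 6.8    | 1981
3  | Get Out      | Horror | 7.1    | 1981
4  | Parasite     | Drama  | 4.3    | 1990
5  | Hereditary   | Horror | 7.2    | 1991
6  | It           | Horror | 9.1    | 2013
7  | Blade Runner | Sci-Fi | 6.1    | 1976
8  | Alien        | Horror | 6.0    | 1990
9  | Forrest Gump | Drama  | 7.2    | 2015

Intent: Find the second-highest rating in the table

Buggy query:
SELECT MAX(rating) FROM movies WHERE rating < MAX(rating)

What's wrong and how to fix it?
Bug: The inner MAX is an aggregate inside WHERE, which is not allowed

Fix: Compute the overall MAX in a subquery, then take MAX of rows below it

Corrected query:
SELECT MAX(rating) FROM movies WHERE rating < (SELECT MAX(rating) FROM movies)

Result:
MAX(rating)
-----------
8.7        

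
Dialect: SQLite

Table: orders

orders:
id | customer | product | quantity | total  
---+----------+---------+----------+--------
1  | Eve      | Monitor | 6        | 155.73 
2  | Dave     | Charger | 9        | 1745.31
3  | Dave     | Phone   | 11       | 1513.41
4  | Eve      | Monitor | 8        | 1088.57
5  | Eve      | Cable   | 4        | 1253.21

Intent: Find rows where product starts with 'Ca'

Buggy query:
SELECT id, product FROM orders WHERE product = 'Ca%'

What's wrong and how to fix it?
Bug: Wildcards only work with LIKE; '=' treats '%' as a literal character

Fix: Replace '=' with LIKE so 'Ca%' is treated as a pattern

Corrected query:
SELECT id, product FROM orders WHERE product LIKE 'Ca%'

Result:
id | product
---+--------
5  | Cable  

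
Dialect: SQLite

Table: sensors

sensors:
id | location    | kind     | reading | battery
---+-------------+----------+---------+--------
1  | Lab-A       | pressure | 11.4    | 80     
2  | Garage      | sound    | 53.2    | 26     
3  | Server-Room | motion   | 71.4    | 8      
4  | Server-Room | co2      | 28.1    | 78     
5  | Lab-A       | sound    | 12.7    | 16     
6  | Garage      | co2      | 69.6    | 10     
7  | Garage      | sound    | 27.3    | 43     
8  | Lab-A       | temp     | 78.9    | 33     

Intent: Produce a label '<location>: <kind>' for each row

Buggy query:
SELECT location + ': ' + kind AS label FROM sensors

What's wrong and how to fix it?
Bug: '+' is numeric addition; on text columns SQLite converts them to 0 instead of concatenating

Fix: Use the || operator for string concatenation

Corrected query:
SELECT location || ': ' || kind AS label FROM sensors

Result:
label              
-------------------
Lab-A: pressure    
Garage: sound      
Server-Room: motion
Server-Room: co2   
Lab-A: sound       
Garage: co2        
Garage: sound      
Lab-A: temp        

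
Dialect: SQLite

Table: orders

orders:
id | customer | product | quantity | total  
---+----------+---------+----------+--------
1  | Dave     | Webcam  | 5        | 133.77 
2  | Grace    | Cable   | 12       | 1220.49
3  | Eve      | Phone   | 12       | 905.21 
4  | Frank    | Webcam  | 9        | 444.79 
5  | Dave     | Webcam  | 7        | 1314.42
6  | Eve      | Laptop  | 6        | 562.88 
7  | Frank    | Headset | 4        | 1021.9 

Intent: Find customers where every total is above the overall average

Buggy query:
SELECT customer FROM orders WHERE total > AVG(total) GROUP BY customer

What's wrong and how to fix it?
Bug: AVG() is an aggregate; it can't sit directly in WHERE

Fix: Compute the overall average in a scalar subquery and compare each group's MIN against it in HAVING

Corrected query:
SELECT customer FROM orders GROUP BY customer HAVING MIN(total) > (SELECT AVG(total) FROM orders)

Result:
customer
--------
Grace   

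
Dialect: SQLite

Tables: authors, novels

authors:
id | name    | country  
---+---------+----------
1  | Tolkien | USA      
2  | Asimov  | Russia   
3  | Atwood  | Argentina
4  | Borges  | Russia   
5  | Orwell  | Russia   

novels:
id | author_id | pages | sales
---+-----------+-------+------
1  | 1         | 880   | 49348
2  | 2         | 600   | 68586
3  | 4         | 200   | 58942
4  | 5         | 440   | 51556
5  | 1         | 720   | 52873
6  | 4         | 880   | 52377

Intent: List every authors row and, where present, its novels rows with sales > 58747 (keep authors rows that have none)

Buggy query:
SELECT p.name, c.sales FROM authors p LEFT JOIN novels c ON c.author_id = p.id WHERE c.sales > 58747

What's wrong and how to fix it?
Bug: A WHERE condition on the right-hand table after LEFT JOIN drops unmatched parents

Fix: Move the right-table condition into the ON clause so unmatched parents are kept

Corrected query:
SELECT p.name, c.sales FROM authors p LEFT JOIN novels c ON c.author_id = p.id AND c.sales > 58747

Result:
name    | sales
--------+------
Tolkien | NULL 
Asimov  | 68586
Atwood  | NULL 
Borges  | 58942
Orwell  | NULL 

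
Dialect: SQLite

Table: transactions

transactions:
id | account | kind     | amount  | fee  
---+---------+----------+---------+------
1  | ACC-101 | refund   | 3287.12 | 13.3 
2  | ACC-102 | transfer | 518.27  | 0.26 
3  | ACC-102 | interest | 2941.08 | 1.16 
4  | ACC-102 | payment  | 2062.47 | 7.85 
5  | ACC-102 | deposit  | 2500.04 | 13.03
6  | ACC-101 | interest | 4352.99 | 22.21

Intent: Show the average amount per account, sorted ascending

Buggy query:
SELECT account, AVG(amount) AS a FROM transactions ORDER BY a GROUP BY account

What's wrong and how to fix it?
Bug: GROUP BY must precede ORDER BY

Fix: Move ORDER BY to the end, after GROUP BY

Corrected query:
SELECT account, AVG(amount) AS a FROM transactions GROUP BY account ORDER BY a

Result:
account | a       
--------+---------
ACC-102 | 2005.465
ACC-101 | 3820.055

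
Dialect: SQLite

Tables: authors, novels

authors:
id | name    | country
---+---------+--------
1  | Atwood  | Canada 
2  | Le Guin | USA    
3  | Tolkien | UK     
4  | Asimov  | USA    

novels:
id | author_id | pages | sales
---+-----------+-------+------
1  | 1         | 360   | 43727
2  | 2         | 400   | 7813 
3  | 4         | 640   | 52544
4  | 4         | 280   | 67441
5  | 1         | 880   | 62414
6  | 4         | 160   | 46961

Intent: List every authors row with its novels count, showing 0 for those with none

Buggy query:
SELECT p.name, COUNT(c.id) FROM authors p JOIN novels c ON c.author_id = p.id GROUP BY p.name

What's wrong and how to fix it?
Bug: INNER JOIN drops authors rows that have no matching novels rows

Fix: Switch to LEFT JOIN to retain unmatched parent rows

Corrected query:
SELECT p.name, COUNT(c.id) FROM authors p LEFT JOIN novels c ON c.author_id = p.id GROUP BY p.name

Result:
name    | COUNT(c.id)
--------+------------
Asimov  | 3          
Atwood  | 2          
Le Guin | 1          
Tolkien | 0          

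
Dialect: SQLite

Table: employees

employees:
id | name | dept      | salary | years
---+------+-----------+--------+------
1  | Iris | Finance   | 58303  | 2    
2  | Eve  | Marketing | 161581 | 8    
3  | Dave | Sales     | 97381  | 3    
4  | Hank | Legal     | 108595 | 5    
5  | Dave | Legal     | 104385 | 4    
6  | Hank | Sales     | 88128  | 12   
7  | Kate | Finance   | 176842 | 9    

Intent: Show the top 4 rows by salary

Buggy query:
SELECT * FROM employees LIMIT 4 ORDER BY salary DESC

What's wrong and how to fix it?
Bug: ORDER BY cannot follow LIMIT; LIMIT is the final clause

Fix: Swap the clauses: ORDER BY first, then LIMIT

Corrected query:
SELECT * FROM employees ORDER BY salary DESC LIMIT 4

Result:
id | name | dept      | salary | years
---+------+-----------+--------+------
7  | Kate | Finance   | 176842 | 9    
2  | Eve  | Marketing | 161581 | 8    
4  | Hank | Legal     | 108595 | 5    
5  | Dave | Legal     | 104385 | 4    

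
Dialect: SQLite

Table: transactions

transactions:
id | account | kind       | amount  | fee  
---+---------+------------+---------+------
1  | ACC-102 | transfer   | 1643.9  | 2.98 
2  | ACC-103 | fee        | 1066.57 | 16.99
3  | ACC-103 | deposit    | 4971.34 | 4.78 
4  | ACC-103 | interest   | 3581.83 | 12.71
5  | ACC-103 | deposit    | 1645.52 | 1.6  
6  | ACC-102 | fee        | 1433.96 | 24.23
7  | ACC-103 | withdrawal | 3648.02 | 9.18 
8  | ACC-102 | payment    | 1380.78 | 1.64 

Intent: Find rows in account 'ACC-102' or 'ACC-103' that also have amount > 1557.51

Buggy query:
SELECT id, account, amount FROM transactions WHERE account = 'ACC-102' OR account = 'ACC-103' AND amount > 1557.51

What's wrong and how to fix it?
Bug: AND binds tighter than OR, so this parses as account = 'ACC-102' OR (account = 'ACC-103' AND amount > 1557.51)

Fix: Group the OR with parentheses (or use IN), then AND the threshold

Corrected query:
SELECT id, account, amount FROM transactions WHERE (account = 'ACC-102' OR account = 'ACC-103') AND amount > 1557.51

Result:
id | account | amount 
---+---------+--------
1  | ACC-102 | 1643.9 
3  | ACC-103 | 4971.34
4  | ACC-103 | 3581.83
5  | ACC-103 | 1645.52
7  | ACC-103 | 3648.02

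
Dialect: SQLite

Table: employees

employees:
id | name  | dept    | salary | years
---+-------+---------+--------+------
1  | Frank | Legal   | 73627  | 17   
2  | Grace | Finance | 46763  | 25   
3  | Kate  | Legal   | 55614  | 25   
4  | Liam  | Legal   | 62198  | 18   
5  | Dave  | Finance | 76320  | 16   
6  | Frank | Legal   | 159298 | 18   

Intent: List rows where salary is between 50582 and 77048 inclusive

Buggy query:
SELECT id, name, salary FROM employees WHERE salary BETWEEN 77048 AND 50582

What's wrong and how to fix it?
Bug: The bounds are reversed; BETWEEN a AND b requires a <= b to match anything

Fix: Swap the bounds so the smaller value comes first

Corrected query:
SELECT id, name, salary FROM employees WHERE salary BETWEEN 50582 AND 77048

Result:
id | name  | salary
---+-------+-------
1  | Frank | 73627 
3  | Kate  | 55614 
4  | Liam  | 62198 
5  | Dave  | 76320 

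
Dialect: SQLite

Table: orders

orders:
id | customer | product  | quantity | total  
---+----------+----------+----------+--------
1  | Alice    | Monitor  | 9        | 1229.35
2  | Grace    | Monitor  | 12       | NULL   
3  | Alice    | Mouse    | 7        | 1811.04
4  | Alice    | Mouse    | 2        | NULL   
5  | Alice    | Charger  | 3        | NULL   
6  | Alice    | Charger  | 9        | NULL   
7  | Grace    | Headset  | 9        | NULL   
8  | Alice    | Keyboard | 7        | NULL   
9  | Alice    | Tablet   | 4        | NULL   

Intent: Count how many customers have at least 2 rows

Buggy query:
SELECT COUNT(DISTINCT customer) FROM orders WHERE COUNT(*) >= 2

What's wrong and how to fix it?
Bug: WHERE filters individual rows, not groups, so a group-level COUNT is invalid there

Fix: Use a subquery that GROUPs and filters with HAVING, then count its rows

Corrected query:
SELECT COUNT(*) FROM (SELECT customer FROM orders GROUP BY customer HAVING COUNT(*) >= 2)

Result:
COUNT(*)
--------
2       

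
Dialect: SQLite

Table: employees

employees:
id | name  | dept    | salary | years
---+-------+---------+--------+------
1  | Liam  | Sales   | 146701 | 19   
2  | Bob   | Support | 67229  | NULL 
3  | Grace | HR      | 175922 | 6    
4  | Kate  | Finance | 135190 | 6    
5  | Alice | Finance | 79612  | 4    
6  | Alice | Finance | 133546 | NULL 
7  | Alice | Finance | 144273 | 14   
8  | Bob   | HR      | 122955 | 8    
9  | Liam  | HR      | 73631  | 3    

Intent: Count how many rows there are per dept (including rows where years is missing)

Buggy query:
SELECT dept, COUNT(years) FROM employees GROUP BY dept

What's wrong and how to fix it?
Bug: COUNT(column) counts non-NULL values only; rows with NULL years aren't counted

Fix: Use COUNT(*) to count all rows regardless of NULL

Corrected query:
SELECT dept, COUNT(*) FROM employees GROUP BY dept

Result:
dept    | COUNT(*)
--------+---------
Finance | 4       
HR      | 3       
Sales   | 1       
Support | 1       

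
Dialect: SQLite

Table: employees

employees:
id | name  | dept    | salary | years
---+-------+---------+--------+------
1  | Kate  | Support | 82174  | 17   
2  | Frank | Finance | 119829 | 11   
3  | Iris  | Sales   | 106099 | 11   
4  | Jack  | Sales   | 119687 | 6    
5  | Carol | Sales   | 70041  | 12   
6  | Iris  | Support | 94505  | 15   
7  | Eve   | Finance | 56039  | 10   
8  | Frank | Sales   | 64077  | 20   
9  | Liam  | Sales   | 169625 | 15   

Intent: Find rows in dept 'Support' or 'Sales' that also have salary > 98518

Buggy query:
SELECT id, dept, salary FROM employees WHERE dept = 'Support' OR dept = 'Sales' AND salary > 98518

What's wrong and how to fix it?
Bug: AND binds tighter than OR, so this parses as dept = 'Support' OR (dept = 'Sales' AND salary > 98518)

Fix: Add parentheses around the OR so the AND applies to both alternatives

Corrected query:
SELECT id, dept, salary FROM employees WHERE (dept = 'Support' OR dept = 'Sales') AND salary > 98518

Result:
id | dept  | salary
---+-------+-------
3  | Sales | 106099
4  | Sales | 119687
9  | Sales | 169625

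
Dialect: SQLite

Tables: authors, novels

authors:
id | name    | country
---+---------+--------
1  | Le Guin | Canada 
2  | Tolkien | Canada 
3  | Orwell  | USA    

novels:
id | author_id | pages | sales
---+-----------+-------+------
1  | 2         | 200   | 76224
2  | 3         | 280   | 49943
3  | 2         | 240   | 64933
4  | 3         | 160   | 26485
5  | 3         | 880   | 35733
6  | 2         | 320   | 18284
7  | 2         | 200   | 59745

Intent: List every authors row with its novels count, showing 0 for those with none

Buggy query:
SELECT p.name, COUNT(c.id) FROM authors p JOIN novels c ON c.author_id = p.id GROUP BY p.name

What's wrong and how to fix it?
Bug: INNER JOIN drops authors rows that have no matching novels rows

Fix: Use LEFT JOIN so parents without children still appear (COUNT(c.id) gives 0)

Corrected query:
SELECT p.name, COUNT(c.id) FROM authors p LEFT JOIN novels c ON c.author_id = p.id GROUP BY p.name

Result:
name    | COUNT(c.id)
--------+------------
Le Guin | 0          
Orwell  | 3          
Tolkien | 4          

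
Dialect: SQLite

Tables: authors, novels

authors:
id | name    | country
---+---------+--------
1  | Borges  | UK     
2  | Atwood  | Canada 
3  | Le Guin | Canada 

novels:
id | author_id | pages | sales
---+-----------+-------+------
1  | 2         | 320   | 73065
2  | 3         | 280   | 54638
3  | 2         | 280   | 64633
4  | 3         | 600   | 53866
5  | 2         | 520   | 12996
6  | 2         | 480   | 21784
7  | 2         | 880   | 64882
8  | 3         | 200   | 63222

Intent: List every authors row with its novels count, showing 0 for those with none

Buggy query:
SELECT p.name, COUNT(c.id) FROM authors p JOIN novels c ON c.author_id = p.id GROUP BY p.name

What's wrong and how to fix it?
Bug: An inner join excludes parents with zero children

Fix: Use LEFT JOIN so parents without children still appear (COUNT(c.id) gives 0)

Corrected query:
SELECT p.name, COUNT(c.id) FROM authors p LEFT JOIN novels c ON c.author_id = p.id GROUP BY p.name

Result:
name    | COUNT(c.id)
--------+------------
Atwood  | 5          
Borges  | 0          
Le Guin | 3          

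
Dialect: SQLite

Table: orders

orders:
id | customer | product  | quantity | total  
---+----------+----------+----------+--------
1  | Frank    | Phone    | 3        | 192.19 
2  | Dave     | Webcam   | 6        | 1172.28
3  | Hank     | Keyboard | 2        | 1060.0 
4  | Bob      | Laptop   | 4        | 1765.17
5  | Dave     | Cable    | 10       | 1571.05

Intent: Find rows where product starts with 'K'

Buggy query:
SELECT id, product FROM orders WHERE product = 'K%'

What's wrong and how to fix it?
Bug: Wildcards only work with LIKE; '=' treats '%' as a literal character

Fix: Use LIKE for wildcard pattern matching

Corrected query:
SELECT id, product FROM orders WHERE product LIKE 'K%'

Result:
id | product 
---+---------
3  | Keyboard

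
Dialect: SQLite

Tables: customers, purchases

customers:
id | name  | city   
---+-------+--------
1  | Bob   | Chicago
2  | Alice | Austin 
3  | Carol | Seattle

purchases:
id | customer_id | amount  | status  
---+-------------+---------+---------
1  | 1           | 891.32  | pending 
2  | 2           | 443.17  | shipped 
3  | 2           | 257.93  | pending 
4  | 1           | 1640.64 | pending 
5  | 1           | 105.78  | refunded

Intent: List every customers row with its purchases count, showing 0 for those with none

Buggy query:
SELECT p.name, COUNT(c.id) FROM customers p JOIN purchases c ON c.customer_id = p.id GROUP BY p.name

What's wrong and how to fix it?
Bug: INNER JOIN drops customers rows that have no matching purchases rows

Fix: Switch to LEFT JOIN to retain unmatched parent rows

Corrected query:
SELECT p.name, COUNT(c.id) FROM customers p LEFT JOIN purchases c ON c.customer_id = p.id GROUP BY p.name

Result:
name  | COUNT(c.id)
------+------------
Alice | 2          
Bob   | 3          
Carol | 0          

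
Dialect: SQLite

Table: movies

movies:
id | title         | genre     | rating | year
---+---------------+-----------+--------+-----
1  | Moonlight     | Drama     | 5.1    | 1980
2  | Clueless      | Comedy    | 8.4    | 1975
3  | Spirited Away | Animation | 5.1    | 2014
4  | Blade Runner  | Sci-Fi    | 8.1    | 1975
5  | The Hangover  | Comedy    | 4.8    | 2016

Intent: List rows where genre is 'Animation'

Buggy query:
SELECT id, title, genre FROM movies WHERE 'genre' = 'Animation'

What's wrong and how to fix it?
Bug: 'genre' in single quotes is a string literal, not the column; the comparison is literal-vs-literal and never true

Fix: Remove the quotes around the column name (or use double quotes for an identifier)

Corrected query:
SELECT id, title, genre FROM movies WHERE genre = 'Animation'

Result:
id | title         | genre    
---+---------------+----------
3  | Spirited Away | Animation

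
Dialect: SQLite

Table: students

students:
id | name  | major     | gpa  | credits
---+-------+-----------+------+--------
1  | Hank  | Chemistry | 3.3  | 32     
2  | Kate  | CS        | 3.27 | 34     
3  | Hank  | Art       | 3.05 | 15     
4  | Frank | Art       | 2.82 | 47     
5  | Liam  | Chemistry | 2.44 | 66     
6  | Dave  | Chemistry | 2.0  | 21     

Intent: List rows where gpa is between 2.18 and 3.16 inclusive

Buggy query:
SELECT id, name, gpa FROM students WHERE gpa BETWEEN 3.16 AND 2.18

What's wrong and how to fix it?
Bug: BETWEEN expects the lower bound first; with 3.16 AND 2.18 the range is empty

Fix: Write BETWEEN 2.18 AND 3.16

Corrected query:
SELECT id, name, gpa FROM students WHERE gpa BETWEEN 2.18 AND 3.16

Result:
id | name  | gpa 
---+-------+-----
3  | Hank  | 3.05
4  | Frank | 2.82
5  | Liam  | 2.44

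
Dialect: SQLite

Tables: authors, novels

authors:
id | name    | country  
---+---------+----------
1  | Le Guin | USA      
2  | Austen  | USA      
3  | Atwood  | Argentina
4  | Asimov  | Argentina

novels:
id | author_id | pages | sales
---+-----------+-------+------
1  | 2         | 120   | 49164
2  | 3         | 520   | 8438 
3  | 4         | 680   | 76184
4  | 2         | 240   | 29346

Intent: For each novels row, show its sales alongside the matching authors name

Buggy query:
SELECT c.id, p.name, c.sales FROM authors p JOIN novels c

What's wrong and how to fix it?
Bug: JOIN with no ON clause produces a cartesian product; every novels row pairs with every authors row

Fix: Add ON c.author_id = p.id to the JOIN

Corrected query:
SELECT c.id, p.name, c.sales FROM authors p JOIN novels c ON c.author_id = p.id

Result:
id | name   | sales
---+--------+------
1  | Austen | 49164
2  | Atwood | 8438 
3  | Asimov | 76184
4  | Austen | 29346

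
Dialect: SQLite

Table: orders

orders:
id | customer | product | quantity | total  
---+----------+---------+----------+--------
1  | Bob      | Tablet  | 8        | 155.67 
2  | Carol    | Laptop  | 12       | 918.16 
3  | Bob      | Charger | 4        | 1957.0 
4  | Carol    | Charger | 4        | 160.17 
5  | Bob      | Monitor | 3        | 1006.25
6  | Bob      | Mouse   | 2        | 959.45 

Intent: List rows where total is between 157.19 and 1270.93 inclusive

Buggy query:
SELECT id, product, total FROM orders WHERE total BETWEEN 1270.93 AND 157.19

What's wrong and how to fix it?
Bug: BETWEEN expects the lower bound first; with 1270.93 AND 157.19 the range is empty

Fix: Swap the bounds so the smaller value comes first

Corrected query:
SELECT id, product, total FROM orders WHERE total BETWEEN 157.19 AND 1270.93

Result:
id | product | total  
---+---------+--------
2  | Laptop  | 918.16 
4  | Charger | 160.17 
5  | Monitor | 1006.25
6  | Mouse   | 959.45 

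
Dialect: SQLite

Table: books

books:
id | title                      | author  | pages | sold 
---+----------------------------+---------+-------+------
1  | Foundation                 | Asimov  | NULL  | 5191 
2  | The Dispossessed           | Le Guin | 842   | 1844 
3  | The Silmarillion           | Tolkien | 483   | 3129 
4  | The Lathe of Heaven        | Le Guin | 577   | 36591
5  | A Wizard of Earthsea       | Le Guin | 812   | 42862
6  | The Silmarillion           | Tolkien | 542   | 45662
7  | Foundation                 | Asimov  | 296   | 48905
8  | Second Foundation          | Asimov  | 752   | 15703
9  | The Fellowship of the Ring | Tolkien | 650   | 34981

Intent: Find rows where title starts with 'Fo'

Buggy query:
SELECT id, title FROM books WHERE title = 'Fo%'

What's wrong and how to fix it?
Bug: Wildcards only work with LIKE; '=' treats '%' as a literal character

Fix: Use LIKE for wildcard pattern matching

Corrected query:
SELECT id, title FROM books WHERE title LIKE 'Fo%'

Result:
id | title     
---+-----------
1  | Foundation
7  | Foundation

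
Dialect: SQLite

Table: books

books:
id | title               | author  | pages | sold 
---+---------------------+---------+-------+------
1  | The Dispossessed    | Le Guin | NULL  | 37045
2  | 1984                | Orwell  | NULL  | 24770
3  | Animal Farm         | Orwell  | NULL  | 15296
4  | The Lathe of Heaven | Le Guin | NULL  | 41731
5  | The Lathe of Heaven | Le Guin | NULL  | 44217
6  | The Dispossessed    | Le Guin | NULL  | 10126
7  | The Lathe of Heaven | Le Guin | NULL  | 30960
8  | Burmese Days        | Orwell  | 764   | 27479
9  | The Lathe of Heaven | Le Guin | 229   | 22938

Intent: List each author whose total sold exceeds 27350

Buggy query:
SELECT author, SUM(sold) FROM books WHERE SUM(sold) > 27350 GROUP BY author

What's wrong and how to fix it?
Bug: Aggregate functions cannot appear in a WHERE clause

Fix: Use HAVING (which filters groups after aggregation) instead of WHERE

Corrected query:
SELECT author, SUM(sold) FROM books GROUP BY author HAVING SUM(sold) > 27350

Result:
author  | SUM(sold)
--------+----------
Le Guin | 187017   
Orwell  | 67545    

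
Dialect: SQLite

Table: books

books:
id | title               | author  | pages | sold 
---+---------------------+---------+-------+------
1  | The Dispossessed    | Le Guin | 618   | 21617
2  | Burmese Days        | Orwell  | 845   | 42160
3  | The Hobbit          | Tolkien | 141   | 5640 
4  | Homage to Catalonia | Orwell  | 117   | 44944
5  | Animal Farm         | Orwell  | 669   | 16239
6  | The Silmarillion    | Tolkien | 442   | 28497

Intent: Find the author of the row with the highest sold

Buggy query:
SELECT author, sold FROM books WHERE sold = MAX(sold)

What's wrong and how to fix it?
Bug: WHERE is evaluated per row; an aggregate over the whole table isn't defined there

Fix: Wrap MAX in a scalar subquery so WHERE compares against a single value

Corrected query:
SELECT author, sold FROM books WHERE sold = (SELECT MAX(sold) FROM books)

Result:
author | sold 
-------+------
Orwell | 44944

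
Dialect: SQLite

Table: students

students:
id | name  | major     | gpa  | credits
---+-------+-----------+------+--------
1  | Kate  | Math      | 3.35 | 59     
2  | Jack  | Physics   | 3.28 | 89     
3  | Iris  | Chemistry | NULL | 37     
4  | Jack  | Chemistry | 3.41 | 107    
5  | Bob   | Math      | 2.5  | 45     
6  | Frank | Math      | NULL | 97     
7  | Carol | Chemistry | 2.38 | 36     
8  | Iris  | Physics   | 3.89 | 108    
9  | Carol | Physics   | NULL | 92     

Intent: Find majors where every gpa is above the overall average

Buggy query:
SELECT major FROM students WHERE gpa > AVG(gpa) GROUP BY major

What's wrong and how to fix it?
Bug: AVG() is an aggregate; it can't sit directly in WHERE

Fix: Compute the overall average in a scalar subquery and compare each group's MIN against it in HAVING

Corrected query:
SELECT major FROM students GROUP BY major HAVING MIN(gpa) > (SELECT AVG(gpa) FROM students)

Result:
major  
-------
Physics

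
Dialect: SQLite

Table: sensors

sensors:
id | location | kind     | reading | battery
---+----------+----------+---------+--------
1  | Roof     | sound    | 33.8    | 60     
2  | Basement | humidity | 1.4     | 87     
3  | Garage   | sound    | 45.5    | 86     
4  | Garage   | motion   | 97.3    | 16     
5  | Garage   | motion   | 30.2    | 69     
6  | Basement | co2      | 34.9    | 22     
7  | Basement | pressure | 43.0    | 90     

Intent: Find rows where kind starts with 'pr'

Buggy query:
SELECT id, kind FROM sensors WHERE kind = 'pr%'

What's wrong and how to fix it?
Bug: '=' compares the literal string including the % character; pattern matching needs LIKE

Fix: Use LIKE for wildcard pattern matching

Corrected query:
SELECT id, kind FROM sensors WHERE kind LIKE 'pr%'

Result:
id | kind    
---+---------
7  | pressure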